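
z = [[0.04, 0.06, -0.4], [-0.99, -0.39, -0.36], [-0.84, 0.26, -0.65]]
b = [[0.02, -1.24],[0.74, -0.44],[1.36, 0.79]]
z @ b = [[-0.50, -0.39], [-0.8, 1.11], [-0.71, 0.41]]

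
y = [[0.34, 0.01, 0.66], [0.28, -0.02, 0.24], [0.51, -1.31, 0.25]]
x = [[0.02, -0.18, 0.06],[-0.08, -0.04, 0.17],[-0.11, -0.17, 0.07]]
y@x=[[-0.07, -0.17, 0.07], [-0.02, -0.09, 0.03], [0.09, -0.08, -0.17]]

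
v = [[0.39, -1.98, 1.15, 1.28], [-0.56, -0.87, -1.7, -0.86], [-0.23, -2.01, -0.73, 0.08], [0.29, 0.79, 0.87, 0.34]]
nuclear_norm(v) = 5.99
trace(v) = -0.87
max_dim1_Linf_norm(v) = 2.01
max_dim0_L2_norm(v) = 3.06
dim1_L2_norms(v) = [2.65, 2.17, 2.15, 1.26]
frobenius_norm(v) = 4.24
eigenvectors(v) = [[-0.28, -0.89, -0.11, -0.49], [-0.57, 0.38, -0.22, 0.21], [-0.67, -0.24, 0.55, -0.34], [0.38, -0.11, -0.8, 0.78]]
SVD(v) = [[-0.53, 0.72, 0.05, 0.43], [-0.40, -0.63, -0.32, 0.59], [-0.68, -0.08, -0.27, -0.68], [0.31, 0.28, -0.91, 0.02]] @ diag([3.1480856415833496, 2.834783847275113, 0.0069274937816062344, 0.003056520040493174]) @ [[0.08, 0.96, 0.26, -0.09], [0.26, -0.18, 0.77, 0.55], [-0.81, 0.15, -0.10, 0.56], [-0.53, -0.17, 0.57, -0.61]]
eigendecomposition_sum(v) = [[-0.16, -0.71, -0.49, -0.13], [-0.32, -1.42, -0.99, -0.25], [-0.38, -1.67, -1.17, -0.3], [0.22, 0.95, 0.66, 0.17]] + [[0.56, -1.27, 1.64, 1.40], [-0.24, 0.55, -0.71, -0.61], [0.15, -0.34, 0.44, 0.37], [0.07, -0.16, 0.21, 0.18]] + [[-0.0,-0.0,0.00,0.0], [-0.0,-0.00,0.00,0.0], [0.00,0.00,-0.00,-0.0], [-0.00,-0.0,0.01,0.00]] + [[-0.00, -0.0, 0.01, 0.01], [0.00, 0.00, -0.00, -0.00], [-0.0, -0.0, 0.01, 0.00], [0.01, 0.0, -0.01, -0.01]]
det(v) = -0.00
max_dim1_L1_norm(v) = 4.8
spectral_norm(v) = 3.15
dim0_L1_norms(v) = [1.47, 5.65, 4.45, 2.56]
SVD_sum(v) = [[-0.14,-1.61,-0.44,0.16], [-0.10,-1.19,-0.33,0.12], [-0.18,-2.05,-0.56,0.2], [0.08,0.93,0.26,-0.09]] + [[0.53, -0.37, 1.59, 1.12], [-0.46, 0.32, -1.38, -0.97], [-0.06, 0.04, -0.17, -0.12], [0.2, -0.14, 0.61, 0.43]] + [[-0.00, 0.00, -0.00, 0.0], [0.0, -0.0, 0.0, -0.0], [0.00, -0.0, 0.00, -0.00], [0.01, -0.00, 0.0, -0.0]] + [[-0.00, -0.00, 0.0, -0.00], [-0.0, -0.0, 0.00, -0.0], [0.0, 0.0, -0.00, 0.00], [-0.0, -0.00, 0.00, -0.0]]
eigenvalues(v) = [-2.58, 1.72, -0.0, -0.01]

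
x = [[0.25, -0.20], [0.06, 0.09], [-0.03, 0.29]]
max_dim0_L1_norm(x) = 0.58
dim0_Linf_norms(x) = [0.25, 0.29]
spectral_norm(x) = 0.40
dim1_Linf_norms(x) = [0.25, 0.09, 0.29]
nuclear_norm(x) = 0.60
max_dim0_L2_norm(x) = 0.36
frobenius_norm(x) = 0.45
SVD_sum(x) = [[0.15, -0.26], [-0.02, 0.04], [-0.13, 0.23]] + [[0.1, 0.06], [0.08, 0.05], [0.1, 0.06]]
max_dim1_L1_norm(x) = 0.45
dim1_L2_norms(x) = [0.32, 0.11, 0.29]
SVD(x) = [[0.74, 0.62], [-0.12, 0.5], [-0.66, 0.60]] @ diag([0.40259060661884255, 0.1926675983715797]) @ [[0.49, -0.87], [0.87, 0.49]]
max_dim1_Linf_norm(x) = 0.29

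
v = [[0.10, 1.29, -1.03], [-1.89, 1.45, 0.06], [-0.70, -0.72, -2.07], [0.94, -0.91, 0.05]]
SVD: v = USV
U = [[-0.37, -0.19, -0.90], [-0.79, 0.25, 0.32], [-0.2, -0.94, 0.27], [0.44, -0.13, -0.05]]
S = [2.86, 2.34, 1.32]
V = [[0.7, -0.66, 0.27], [0.02, 0.39, 0.92], [-0.71, -0.64, 0.29]]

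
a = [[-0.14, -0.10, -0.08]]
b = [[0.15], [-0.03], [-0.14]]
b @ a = [[-0.02, -0.02, -0.01], [0.00, 0.00, 0.0], [0.02, 0.01, 0.01]]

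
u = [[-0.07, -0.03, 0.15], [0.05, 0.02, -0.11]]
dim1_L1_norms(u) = [0.25, 0.18]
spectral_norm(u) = 0.21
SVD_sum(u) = [[-0.07, -0.03, 0.15],[0.05, 0.02, -0.11]] + [[-0.00, -0.00, -0.00],[-0.00, -0.00, -0.0]]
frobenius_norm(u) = 0.21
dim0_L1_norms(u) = [0.12, 0.05, 0.26]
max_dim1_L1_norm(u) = 0.25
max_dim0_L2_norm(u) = 0.19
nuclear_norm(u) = 0.21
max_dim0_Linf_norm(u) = 0.15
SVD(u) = [[-0.81, 0.59], [0.59, 0.81]] @ diag([0.20807875072237011, 0.0017981929311783839]) @ [[0.41, 0.17, -0.89],[-0.43, -0.83, -0.36]]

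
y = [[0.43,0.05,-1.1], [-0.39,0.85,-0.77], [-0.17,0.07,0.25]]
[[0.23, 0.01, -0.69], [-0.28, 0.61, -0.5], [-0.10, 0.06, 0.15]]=y @ [[0.72,0.07,0.08], [0.07,0.79,0.05], [0.08,0.05,0.66]]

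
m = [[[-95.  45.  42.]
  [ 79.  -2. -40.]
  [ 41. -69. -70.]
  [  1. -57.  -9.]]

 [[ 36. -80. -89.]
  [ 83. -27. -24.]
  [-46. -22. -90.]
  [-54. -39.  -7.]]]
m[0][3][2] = -9.0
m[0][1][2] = -40.0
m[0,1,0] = 79.0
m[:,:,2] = [[42.0, -40.0, -70.0, -9.0], [-89.0, -24.0, -90.0, -7.0]]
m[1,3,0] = -54.0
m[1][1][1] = -27.0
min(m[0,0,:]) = -95.0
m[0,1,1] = -2.0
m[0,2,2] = -70.0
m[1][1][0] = 83.0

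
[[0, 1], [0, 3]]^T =[[0, 0], [1, 3]]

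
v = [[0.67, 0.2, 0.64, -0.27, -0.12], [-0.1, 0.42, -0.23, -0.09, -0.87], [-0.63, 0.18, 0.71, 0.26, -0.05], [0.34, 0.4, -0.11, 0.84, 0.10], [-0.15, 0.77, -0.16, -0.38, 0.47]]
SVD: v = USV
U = [[0.18, -0.05, 0.01, -0.11, -0.98], [-0.19, 0.86, 0.03, -0.47, -0.03], [0.65, -0.17, -0.36, -0.62, 0.19], [-0.51, -0.47, 0.37, -0.62, 0.01], [-0.50, -0.10, -0.86, -0.02, -0.10]]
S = [1.01, 1.0, 1.0, 1.0, 0.99]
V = [[-0.37, -0.51, 0.75, -0.10, -0.17],[-0.15, 0.05, -0.29, -0.47, -0.82],[0.49, -0.56, -0.16, 0.53, -0.38],[0.16, -0.60, -0.33, -0.6, 0.39],[-0.76, -0.24, -0.47, 0.36, 0.09]]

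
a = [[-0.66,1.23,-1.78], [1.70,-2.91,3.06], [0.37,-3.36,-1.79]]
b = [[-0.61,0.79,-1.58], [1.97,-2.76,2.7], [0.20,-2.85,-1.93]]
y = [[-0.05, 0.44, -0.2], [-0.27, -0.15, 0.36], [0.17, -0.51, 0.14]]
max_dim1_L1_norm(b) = 7.43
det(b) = 3.49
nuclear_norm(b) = 8.37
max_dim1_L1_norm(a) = 7.67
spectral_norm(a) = 5.25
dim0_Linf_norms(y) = [0.27, 0.51, 0.36]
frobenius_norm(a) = 6.36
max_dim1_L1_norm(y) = 0.82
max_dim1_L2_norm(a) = 4.55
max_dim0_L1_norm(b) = 6.4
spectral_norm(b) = 4.75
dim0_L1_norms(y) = [0.49, 1.1, 0.7]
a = y + b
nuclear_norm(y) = 1.20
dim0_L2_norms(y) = [0.32, 0.69, 0.43]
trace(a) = -5.36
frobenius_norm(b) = 5.85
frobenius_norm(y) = 0.88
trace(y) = -0.06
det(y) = 0.00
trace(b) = -5.30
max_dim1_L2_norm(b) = 4.33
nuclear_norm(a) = 9.00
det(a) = 3.16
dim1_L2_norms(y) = [0.49, 0.47, 0.56]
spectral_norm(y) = 0.77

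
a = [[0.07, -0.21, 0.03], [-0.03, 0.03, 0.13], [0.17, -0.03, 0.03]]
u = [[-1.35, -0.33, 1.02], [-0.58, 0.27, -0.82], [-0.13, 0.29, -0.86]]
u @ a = [[0.09, 0.24, -0.05], [-0.19, 0.15, -0.01], [-0.16, 0.06, 0.01]]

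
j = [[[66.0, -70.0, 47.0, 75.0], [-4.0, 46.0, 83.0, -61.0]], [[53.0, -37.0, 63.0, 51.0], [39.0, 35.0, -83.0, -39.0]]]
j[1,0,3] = 51.0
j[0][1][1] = 46.0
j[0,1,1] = 46.0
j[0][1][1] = 46.0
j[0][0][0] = 66.0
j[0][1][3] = -61.0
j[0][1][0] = -4.0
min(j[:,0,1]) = -70.0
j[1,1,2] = -83.0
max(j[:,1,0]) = 39.0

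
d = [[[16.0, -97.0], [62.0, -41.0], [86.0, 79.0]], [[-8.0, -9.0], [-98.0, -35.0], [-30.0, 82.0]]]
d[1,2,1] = 82.0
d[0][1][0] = 62.0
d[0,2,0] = 86.0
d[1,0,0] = -8.0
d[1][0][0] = -8.0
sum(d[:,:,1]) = -21.0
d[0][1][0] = 62.0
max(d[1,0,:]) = -8.0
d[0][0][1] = -97.0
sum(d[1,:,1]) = 38.0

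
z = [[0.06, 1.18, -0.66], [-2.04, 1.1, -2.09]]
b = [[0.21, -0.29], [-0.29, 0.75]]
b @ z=[[0.6,-0.07,0.47], [-1.55,0.48,-1.38]]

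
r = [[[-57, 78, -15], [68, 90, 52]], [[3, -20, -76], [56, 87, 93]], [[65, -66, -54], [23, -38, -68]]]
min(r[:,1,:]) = -68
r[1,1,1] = 87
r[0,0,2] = -15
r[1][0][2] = -76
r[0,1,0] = 68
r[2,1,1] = -38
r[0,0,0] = -57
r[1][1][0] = 56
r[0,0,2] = -15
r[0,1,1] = 90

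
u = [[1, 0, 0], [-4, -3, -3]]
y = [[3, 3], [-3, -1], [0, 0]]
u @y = [[3, 3], [-3, -9]]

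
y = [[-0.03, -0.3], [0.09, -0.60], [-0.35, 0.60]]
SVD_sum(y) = [[0.09, -0.26], [0.19, -0.57], [-0.22, 0.64]] + [[-0.12,-0.04], [-0.10,-0.03], [-0.13,-0.04]]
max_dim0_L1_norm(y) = 1.5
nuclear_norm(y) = 1.16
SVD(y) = [[-0.29, 0.57], [-0.63, 0.49], [0.72, 0.66]] @ diag([0.9461237966418743, 0.21528994734535373]) @ [[-0.32, 0.95], [-0.95, -0.32]]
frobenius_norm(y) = 0.97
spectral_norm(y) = 0.95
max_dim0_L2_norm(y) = 0.9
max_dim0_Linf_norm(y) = 0.6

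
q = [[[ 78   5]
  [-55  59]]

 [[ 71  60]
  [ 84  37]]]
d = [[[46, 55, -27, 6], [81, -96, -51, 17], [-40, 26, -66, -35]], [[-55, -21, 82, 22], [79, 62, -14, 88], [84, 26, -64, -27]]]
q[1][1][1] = 37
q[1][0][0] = 71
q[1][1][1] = 37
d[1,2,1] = 26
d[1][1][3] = 88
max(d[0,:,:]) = 81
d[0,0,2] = -27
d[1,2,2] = -64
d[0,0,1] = 55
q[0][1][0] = -55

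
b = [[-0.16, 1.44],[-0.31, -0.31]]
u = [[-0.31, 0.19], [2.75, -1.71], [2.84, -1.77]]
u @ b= [[-0.01, -0.51], [0.09, 4.49], [0.09, 4.64]]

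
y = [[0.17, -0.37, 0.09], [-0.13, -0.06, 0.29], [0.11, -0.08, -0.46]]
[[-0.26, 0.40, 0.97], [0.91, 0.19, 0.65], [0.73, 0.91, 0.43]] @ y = [[0.01, -0.01, -0.35], [0.2, -0.4, -0.16], [0.05, -0.36, 0.13]]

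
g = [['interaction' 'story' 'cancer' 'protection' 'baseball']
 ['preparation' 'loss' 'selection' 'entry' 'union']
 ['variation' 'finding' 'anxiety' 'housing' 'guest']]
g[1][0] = 'preparation'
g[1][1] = 'loss'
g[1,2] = 'selection'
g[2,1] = 'finding'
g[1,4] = 'union'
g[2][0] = 'variation'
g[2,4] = 'guest'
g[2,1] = 'finding'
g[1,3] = 'entry'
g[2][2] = 'anxiety'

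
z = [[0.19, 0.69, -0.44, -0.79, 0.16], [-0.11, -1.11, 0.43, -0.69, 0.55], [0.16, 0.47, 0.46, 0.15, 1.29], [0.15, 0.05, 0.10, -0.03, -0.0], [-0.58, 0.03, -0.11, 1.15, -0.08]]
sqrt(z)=[[0.59+0.03j, 0.30-0.46j, -0.14+0.14j, -1.35-0.23j, (0.06+0.09j)], [(0.05-0.03j), (0.15+1.03j), (0.14-0.32j), (-0.02+0.69j), 0.45-0.15j], [0.47-0.03j, (0.49-0.05j), (0.72+0.02j), 0.43-0.14j, 0.96-0.03j], [(0.05+0.01j), -0.02+0.03j, (0.09-0.01j), (0.24+0.06j), (-0.13+0.01j)], [(-0.53+0.02j), -0.13-0.28j, -0.09+0.08j, (0.37-0.16j), (0.43+0.05j)]]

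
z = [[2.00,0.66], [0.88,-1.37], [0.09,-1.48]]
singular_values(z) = [2.19, 2.12]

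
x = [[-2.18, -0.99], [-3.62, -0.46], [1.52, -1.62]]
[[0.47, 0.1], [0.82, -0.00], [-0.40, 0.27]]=x@[[-0.23, 0.02], [0.03, -0.15]]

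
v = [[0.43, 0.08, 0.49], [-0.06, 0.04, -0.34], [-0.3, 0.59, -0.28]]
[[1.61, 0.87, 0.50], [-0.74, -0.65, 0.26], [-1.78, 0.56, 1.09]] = v@[[2.07, -0.82, 1.65], [-1.18, 1.59, 2.3], [1.67, 2.24, -0.8]]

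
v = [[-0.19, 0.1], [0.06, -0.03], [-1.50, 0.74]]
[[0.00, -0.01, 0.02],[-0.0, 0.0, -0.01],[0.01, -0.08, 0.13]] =v @ [[-0.03,0.00,-0.03], [-0.05,-0.11,0.11]]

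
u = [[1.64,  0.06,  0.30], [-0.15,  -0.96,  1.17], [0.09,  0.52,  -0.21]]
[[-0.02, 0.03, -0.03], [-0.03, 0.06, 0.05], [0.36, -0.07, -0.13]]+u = [[1.62, 0.09, 0.27], [-0.18, -0.9, 1.22], [0.45, 0.45, -0.34]]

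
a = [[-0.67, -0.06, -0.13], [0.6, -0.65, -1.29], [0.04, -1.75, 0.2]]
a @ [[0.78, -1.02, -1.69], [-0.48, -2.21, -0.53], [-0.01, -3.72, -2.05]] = [[-0.49, 1.3, 1.43], [0.79, 5.62, 1.98], [0.87, 3.08, 0.45]]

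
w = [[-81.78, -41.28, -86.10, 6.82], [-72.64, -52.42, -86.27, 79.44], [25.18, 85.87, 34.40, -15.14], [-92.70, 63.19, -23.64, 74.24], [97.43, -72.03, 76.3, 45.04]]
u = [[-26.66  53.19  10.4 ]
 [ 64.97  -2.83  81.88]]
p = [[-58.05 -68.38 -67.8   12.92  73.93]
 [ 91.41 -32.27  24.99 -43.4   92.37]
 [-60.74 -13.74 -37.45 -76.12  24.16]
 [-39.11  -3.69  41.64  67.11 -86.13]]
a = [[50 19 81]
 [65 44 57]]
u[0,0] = -26.66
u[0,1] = 53.19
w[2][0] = 25.18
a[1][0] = 65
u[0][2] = 10.4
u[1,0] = 64.97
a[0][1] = 19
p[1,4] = 92.37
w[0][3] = 6.82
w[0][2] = -86.1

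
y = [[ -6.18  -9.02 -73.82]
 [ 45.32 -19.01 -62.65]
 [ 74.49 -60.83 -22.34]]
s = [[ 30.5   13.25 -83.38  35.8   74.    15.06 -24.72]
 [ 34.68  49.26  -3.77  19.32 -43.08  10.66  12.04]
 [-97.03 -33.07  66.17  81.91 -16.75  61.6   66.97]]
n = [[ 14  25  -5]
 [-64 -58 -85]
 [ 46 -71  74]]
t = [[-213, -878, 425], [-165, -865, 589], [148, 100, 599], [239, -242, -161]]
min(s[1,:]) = -43.08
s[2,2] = 66.17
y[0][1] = -9.02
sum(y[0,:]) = -89.02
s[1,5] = 10.66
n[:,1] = [25, -58, -71]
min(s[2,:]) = -97.03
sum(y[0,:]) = -89.02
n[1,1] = -58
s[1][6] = 12.04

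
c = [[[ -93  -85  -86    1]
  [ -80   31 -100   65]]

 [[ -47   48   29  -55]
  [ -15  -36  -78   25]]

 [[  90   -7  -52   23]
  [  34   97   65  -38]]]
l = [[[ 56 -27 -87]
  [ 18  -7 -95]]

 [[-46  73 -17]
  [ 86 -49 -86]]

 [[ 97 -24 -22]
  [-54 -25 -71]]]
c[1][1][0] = -15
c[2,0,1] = -7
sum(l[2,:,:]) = -99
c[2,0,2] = -52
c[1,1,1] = -36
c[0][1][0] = -80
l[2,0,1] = -24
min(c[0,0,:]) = -93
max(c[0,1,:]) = 65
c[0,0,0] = -93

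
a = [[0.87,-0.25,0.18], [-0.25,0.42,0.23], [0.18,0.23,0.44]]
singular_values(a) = [0.99, 0.66, 0.08]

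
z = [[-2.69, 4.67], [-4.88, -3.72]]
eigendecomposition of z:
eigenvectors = [[(-0.08-0.7j), (-0.08+0.7j)], [0.71+0.00j, (0.71-0j)]]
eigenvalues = [(-3.2+4.75j), (-3.2-4.75j)]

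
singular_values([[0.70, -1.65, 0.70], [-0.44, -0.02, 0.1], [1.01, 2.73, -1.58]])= [3.67, 1.19, 0.0]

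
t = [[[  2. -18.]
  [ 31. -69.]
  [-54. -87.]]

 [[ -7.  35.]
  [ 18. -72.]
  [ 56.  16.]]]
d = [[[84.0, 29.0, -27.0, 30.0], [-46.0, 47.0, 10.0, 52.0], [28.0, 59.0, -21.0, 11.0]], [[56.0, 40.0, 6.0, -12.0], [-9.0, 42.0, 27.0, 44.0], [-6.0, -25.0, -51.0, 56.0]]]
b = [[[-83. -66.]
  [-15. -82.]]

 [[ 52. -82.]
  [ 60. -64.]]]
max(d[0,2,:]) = 59.0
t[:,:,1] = [[-18.0, -69.0, -87.0], [35.0, -72.0, 16.0]]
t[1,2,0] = 56.0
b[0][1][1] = -82.0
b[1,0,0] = 52.0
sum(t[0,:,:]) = -195.0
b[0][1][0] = -15.0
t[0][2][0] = -54.0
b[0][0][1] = -66.0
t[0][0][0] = 2.0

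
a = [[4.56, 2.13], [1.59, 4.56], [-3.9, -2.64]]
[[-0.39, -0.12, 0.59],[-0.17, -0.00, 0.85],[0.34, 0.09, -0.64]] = a@ [[-0.08, -0.03, 0.05], [-0.01, 0.01, 0.17]]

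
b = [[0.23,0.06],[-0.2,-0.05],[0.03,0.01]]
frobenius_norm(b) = 0.32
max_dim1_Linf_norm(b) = 0.23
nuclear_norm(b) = 0.32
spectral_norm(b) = 0.32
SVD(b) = [[-0.75,-0.32], [0.65,-0.49], [-0.10,-0.81]] @ diag([0.3162159063636989, 0.002738715498986858]) @ [[-0.97, -0.25], [0.25, -0.97]]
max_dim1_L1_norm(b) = 0.29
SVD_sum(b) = [[0.23, 0.06],[-0.2, -0.05],[0.03, 0.01]] + [[-0.0, 0.00], [-0.0, 0.00], [-0.0, 0.0]]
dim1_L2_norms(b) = [0.24, 0.21, 0.03]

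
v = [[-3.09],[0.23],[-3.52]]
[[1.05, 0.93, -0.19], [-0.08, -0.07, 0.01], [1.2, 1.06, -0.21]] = v@[[-0.34, -0.30, 0.06]]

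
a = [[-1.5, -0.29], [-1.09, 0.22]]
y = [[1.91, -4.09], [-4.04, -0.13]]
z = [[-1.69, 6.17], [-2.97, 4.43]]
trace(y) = 1.78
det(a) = -0.65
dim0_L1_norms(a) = [2.59, 0.51]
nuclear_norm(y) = 8.38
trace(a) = -1.28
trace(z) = 2.74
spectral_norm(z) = 8.22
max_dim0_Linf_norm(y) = 4.09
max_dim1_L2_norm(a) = 1.53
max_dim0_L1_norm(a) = 2.59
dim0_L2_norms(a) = [1.85, 0.36]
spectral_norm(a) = 1.86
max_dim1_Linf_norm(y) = 4.09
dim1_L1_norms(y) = [6.0, 4.17]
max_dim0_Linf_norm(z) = 6.17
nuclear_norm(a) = 2.21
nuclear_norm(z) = 9.54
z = a @ y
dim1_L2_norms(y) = [4.51, 4.04]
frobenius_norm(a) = 1.89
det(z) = 10.84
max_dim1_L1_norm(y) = 6.0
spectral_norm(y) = 5.08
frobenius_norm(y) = 6.06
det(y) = -16.77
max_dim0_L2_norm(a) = 1.85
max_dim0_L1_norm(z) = 10.6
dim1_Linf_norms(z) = [6.17, 4.43]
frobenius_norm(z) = 8.33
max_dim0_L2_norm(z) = 7.6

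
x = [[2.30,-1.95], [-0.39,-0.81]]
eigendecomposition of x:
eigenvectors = [[0.99,0.50], [-0.12,0.86]]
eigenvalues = [2.53, -1.04]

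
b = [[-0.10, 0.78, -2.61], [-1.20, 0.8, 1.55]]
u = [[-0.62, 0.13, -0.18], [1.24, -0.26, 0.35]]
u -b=[[-0.52,  -0.65,  2.43],  [2.44,  -1.06,  -1.20]]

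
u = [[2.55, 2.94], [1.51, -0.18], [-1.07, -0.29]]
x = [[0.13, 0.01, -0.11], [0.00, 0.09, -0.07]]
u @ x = [[0.33, 0.29, -0.49], [0.20, -0.00, -0.15], [-0.14, -0.04, 0.14]]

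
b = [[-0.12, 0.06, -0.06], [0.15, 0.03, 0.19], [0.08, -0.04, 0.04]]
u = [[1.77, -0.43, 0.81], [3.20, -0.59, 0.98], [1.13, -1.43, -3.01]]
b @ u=[[-0.09,0.1,0.14], [0.58,-0.35,-0.42], [0.06,-0.07,-0.09]]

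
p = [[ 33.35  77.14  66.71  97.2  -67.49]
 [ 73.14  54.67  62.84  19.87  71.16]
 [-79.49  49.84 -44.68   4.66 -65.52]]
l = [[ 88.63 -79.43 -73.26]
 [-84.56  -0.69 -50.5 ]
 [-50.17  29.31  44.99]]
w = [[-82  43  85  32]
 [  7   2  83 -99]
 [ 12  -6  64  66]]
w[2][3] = 66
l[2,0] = -50.17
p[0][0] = 33.35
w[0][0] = -82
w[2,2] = 64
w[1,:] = [7, 2, 83, -99]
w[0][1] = 43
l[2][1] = 29.31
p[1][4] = 71.16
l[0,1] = -79.43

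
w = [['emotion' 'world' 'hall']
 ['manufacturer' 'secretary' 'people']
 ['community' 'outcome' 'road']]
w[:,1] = ['world', 'secretary', 'outcome']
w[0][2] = 'hall'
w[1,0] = 'manufacturer'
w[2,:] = ['community', 'outcome', 'road']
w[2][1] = 'outcome'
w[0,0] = 'emotion'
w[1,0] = 'manufacturer'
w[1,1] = 'secretary'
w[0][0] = 'emotion'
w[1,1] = 'secretary'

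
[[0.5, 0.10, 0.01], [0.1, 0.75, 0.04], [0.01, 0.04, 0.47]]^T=[[0.5, 0.1, 0.01], [0.1, 0.75, 0.04], [0.01, 0.04, 0.47]]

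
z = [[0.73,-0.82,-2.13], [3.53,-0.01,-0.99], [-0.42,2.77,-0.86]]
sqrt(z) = [[1.23+0.48j, (-0.23-0.36j), (-0.81+0.44j)], [(1.29-0.37j), 1.01+0.28j, (-0.29-0.35j)], [(-0.28+0.83j), (1.06-0.63j), (0.63+0.77j)]]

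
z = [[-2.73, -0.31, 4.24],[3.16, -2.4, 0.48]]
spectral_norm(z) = 5.32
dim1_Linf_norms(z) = [4.24, 3.16]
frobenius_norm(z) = 6.44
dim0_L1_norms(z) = [5.89, 2.71, 4.72]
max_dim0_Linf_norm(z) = 4.24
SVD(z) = [[-0.9, 0.43], [0.43, 0.90]] @ diag([5.319868081804607, 3.633401105327702]) @ [[0.72,-0.14,-0.68], [0.46,-0.63,0.62]]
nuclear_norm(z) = 8.95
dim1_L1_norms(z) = [7.28, 6.04]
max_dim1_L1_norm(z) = 7.28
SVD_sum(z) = [[-3.45,  0.68,  3.28], [1.64,  -0.32,  -1.55]] + [[0.72, -0.99, 0.96], [1.52, -2.08, 2.03]]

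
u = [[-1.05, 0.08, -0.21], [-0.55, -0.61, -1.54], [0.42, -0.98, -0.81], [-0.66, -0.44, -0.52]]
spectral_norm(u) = 2.22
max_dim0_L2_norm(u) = 1.83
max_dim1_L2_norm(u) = 1.75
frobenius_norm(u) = 2.63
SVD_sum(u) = [[-0.15,-0.23,-0.38], [-0.56,-0.83,-1.41], [-0.32,-0.48,-0.81], [-0.27,-0.41,-0.69]] + [[-0.87, 0.39, 0.12], [-0.06, 0.03, 0.01], [0.79, -0.35, -0.10], [-0.32, 0.14, 0.04]] + [[-0.03, -0.08, 0.06],  [0.07, 0.19, -0.14],  [-0.05, -0.15, 0.11],  [-0.06, -0.18, 0.13]]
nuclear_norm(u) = 3.96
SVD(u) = [[-0.21, 0.71, -0.26], [-0.78, 0.05, 0.62], [-0.45, -0.65, -0.47], [-0.38, 0.27, -0.57]] @ diag([2.216883732054244, 1.3480159135920065, 0.399974518258301]) @ [[0.32, 0.48, 0.82], [-0.91, 0.4, 0.12], [0.27, 0.78, -0.57]]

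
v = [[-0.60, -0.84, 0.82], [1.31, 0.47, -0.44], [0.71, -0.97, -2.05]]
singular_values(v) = [2.6, 1.55, 0.62]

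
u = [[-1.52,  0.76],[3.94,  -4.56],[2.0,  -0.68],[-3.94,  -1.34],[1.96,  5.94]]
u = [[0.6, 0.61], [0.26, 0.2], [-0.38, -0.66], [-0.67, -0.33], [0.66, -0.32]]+[[-2.12,0.15], [3.68,-4.76], [2.38,-0.02], [-3.27,-1.01], [1.3,6.26]]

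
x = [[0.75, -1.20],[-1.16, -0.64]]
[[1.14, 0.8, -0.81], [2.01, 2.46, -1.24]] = x@[[-0.90, -1.3, 0.52], [-1.51, -1.48, 1.0]]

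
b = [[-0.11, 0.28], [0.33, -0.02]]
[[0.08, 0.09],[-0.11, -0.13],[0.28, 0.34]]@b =[[0.02, 0.02], [-0.03, -0.03], [0.08, 0.07]]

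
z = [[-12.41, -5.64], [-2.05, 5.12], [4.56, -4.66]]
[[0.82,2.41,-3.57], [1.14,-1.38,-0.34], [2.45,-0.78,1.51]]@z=[[-31.4, 24.35], [-12.87, -11.91], [-21.92, -24.85]]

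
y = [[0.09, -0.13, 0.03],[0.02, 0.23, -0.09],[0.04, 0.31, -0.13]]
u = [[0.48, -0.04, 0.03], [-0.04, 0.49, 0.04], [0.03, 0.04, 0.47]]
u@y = [[0.04, -0.06, 0.01], [0.01, 0.13, -0.05], [0.02, 0.15, -0.06]]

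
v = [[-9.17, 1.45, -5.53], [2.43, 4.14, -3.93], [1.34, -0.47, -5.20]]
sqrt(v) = [[-2.8, 0.33, -7.92], [1.70, 1.99, 1.72], [2.22, -0.22, 3.57]]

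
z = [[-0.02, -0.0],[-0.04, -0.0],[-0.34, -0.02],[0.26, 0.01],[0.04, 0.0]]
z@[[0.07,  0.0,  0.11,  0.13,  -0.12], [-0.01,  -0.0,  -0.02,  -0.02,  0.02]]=[[-0.00, 0.0, -0.0, -0.0, 0.0],[-0.00, 0.00, -0.0, -0.01, 0.0],[-0.02, 0.00, -0.04, -0.04, 0.04],[0.02, 0.00, 0.03, 0.03, -0.03],[0.0, 0.0, 0.00, 0.01, -0.0]]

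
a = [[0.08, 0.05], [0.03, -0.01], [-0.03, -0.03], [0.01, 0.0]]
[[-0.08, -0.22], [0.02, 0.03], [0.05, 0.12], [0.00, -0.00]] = a@[[0.13,-0.39], [-1.81,-3.72]]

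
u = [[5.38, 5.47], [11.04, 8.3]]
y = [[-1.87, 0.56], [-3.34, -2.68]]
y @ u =[[-3.88, -5.58], [-47.56, -40.51]]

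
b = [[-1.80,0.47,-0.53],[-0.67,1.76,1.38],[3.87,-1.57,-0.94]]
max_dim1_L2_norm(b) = 4.28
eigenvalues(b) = [(-1.06+1.64j), (-1.06-1.64j), (1.14+0j)]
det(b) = 4.34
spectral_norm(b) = 4.87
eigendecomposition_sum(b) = [[-0.97+0.40j, 0.10-0.22j, -0.34-0.37j], [-0.63-1.02j, 0.26+0.07j, 0.36-0.45j], [(2.04+1.52j), -0.57+0.06j, -0.36+1.17j]] + [[-0.97-0.40j, 0.10+0.22j, -0.34+0.37j], [(-0.63+1.02j), (0.26-0.07j), (0.36+0.45j)], [(2.04-1.52j), (-0.57-0.06j), -0.36-1.17j]] + [[0.13+0.00j, 0.27-0.00j, 0.15-0.00j],[(0.6+0j), 1.23-0.00j, 0.67-0.00j],[-0.20-0.00j, (-0.42+0j), (-0.23+0j)]]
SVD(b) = [[-0.34, 0.50, 0.80], [-0.34, -0.86, 0.39], [0.88, -0.14, 0.46]] @ diag([4.869874640369946, 1.8921184756245784, 0.47149619434497364]) @ [[0.87, -0.44, -0.23], [-0.46, -0.55, -0.69], [0.18, 0.71, -0.68]]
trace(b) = -0.98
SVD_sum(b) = [[-1.43, 0.72, 0.38], [-1.45, 0.73, 0.38], [3.71, -1.87, -0.98]] + [[-0.44, -0.52, -0.65], [0.75, 0.9, 1.12], [0.13, 0.15, 0.19]] + [[0.07, 0.27, -0.26], [0.03, 0.13, -0.12], [0.04, 0.15, -0.15]]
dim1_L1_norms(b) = [2.8, 3.81, 6.38]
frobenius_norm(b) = 5.25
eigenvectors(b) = [[0.18-0.30j, 0.18+0.30j, 0.21+0.00j],[0.37+0.15j, (0.37-0.15j), (0.93+0j)],[(-0.85+0j), (-0.85-0j), -0.32+0.00j]]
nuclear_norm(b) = 7.23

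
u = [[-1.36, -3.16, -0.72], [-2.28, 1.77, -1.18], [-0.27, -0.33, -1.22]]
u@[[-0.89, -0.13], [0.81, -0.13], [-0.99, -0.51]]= [[-0.64, 0.95], [4.63, 0.67], [1.18, 0.70]]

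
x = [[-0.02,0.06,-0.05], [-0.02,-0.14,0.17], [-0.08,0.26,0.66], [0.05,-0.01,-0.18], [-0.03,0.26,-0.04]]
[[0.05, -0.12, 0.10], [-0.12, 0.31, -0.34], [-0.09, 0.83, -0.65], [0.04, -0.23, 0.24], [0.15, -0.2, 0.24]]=x @ [[-0.31, 0.69, 0.61],[0.47, -0.46, 0.82],[-0.36, 1.52, -1.23]]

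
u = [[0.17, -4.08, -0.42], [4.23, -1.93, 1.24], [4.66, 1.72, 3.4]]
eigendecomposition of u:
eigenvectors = [[-0.26+0.00j, 0.53-0.28j, 0.53+0.28j], [(0.03+0j), (-0.12-0.49j), -0.12+0.49j], [0.97+0.00j, -0.62+0.00j, -0.62-0.00j]]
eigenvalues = [(2.22+0j), (-0.29+3.46j), (-0.29-3.46j)]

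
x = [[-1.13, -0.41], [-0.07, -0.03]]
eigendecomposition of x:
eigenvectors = [[-1.00, 0.34],  [-0.06, -0.94]]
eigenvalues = [-1.16, -0.0]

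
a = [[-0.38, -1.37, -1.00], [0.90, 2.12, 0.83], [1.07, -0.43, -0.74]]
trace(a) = 1.00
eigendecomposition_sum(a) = [[(0.15+0.73j), -0.15+0.39j, (-0.45-0.01j)],[-0.18-0.50j, (0.07-0.29j), 0.32-0.04j],[0.86+0.35j, 0.30+0.42j, (-0.32+0.46j)]] + [[0.15-0.73j, -0.15-0.39j, -0.45+0.01j], [-0.18+0.50j, 0.07+0.29j, (0.32+0.04j)], [0.86-0.35j, (0.3-0.42j), -0.32-0.46j]] + [[-0.68-0.00j,  -1.07-0.00j,  (-0.11-0j)], [(1.26+0j),  (1.99+0j),  (0.2+0j)], [-0.65-0.00j,  (-1.03-0j),  -0.10-0.00j]]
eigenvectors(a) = [[0.31+0.48j, (0.31-0.48j), 0.43+0.00j], [(-0.27-0.3j), -0.27+0.30j, (-0.8+0j)], [0.71+0.00j, (0.71-0j), 0.41+0.00j]]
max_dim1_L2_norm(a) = 2.45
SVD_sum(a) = [[-0.46, -1.47, -0.77], [0.64, 2.06, 1.09], [-0.11, -0.35, -0.19]] + [[0.15, -0.01, -0.08],  [0.31, -0.01, -0.16],  [1.16, -0.05, -0.6]] + [[-0.07, 0.1, -0.15], [-0.05, 0.07, -0.10], [0.02, -0.03, 0.05]]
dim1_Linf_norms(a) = [1.37, 2.12, 1.07]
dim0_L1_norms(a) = [2.35, 3.92, 2.57]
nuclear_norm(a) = 4.60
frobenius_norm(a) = 3.30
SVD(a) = [[-0.57, 0.12, 0.81], [0.81, 0.25, 0.53], [-0.14, 0.96, -0.25]] @ diag([2.997404690791509, 1.3597591070845398, 0.24211627438425015]) @ [[0.27, 0.85, 0.45], [0.89, -0.03, -0.46], [-0.38, 0.52, -0.77]]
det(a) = 0.99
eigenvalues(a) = [(-0.1+0.9j), (-0.1-0.9j), (1.21+0j)]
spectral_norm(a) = 3.00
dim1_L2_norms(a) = [1.74, 2.45, 1.37]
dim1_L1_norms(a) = [2.75, 3.85, 2.24]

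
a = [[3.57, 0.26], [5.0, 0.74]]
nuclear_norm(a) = 6.41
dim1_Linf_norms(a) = [3.57, 5.0]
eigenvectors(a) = [[0.54,  -0.08], [0.84,  1.00]]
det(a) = 1.34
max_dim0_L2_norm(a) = 6.14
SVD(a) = [[-0.58, -0.82], [-0.82, 0.58]] @ diag([6.189758277854109, 0.21677744748138705]) @ [[-0.99, -0.12], [-0.12, 0.99]]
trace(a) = 4.31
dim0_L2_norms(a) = [6.14, 0.78]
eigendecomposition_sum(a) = [[3.53, 0.28], [5.46, 0.44]] + [[0.04,  -0.02], [-0.46,  0.3]]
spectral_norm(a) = 6.19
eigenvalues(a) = [3.97, 0.34]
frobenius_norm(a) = 6.19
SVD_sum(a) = [[3.55,0.44],[5.02,0.62]] + [[0.02, -0.18], [-0.02, 0.12]]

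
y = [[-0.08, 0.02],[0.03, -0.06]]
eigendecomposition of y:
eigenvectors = [[-0.77, -0.48],[0.64, -0.88]]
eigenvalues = [-0.1, -0.04]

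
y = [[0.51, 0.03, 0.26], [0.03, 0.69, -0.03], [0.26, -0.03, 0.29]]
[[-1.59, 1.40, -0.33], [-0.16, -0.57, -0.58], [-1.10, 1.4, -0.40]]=y@[[-2.12, 0.66, 0.28], [-0.22, -0.67, -0.93], [-1.92, 4.16, -1.72]]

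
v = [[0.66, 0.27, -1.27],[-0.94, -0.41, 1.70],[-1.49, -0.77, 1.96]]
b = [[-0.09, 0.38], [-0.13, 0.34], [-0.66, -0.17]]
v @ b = [[0.74, 0.56], [-0.98, -0.79], [-1.06, -1.16]]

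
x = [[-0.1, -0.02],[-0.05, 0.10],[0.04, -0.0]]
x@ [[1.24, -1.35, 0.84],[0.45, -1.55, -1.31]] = [[-0.13, 0.17, -0.06],[-0.02, -0.09, -0.17],[0.05, -0.05, 0.03]]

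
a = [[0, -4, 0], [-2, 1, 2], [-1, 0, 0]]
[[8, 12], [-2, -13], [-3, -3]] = a@[[3, 3], [-2, -3], [3, -2]]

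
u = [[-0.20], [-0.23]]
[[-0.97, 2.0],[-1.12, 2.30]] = u @ [[4.87, -10.02]]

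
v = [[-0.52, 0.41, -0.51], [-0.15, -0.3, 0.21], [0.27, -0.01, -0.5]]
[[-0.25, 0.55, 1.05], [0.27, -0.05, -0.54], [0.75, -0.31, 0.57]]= v @[[0.25, -0.72, -0.07], [-1.94, 0.68, 0.99], [-1.32, 0.21, -1.19]]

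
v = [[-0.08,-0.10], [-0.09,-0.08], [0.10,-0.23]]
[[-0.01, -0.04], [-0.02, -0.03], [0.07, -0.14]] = v @ [[0.32, -0.15], [-0.15, 0.56]]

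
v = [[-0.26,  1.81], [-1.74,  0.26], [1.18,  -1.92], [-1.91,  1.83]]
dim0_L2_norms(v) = [2.85, 3.22]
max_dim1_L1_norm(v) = 3.74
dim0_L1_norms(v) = [5.09, 5.82]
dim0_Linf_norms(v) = [1.91, 1.92]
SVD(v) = [[-0.39,0.62], [-0.33,-0.74], [0.56,-0.22], [-0.66,-0.18]] @ diag([4.004336485705001, 1.5747981804827311]) @ [[0.65, -0.76], [0.76, 0.65]]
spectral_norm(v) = 4.00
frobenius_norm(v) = 4.30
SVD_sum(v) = [[-1.0,1.18], [-0.85,1.01], [1.44,-1.70], [-1.7,2.01]] + [[0.74, 0.63],[-0.89, -0.75],[-0.26, -0.22],[-0.21, -0.18]]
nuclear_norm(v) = 5.58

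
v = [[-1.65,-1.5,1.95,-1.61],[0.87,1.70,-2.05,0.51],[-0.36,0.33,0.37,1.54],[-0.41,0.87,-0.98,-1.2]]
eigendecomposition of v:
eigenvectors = [[(-0.83+0j), -0.52-0.06j, -0.52+0.06j, -0.39+0.00j], [0.30+0.00j, (0.6+0j), (0.6-0j), (-0.63+0j)], [0.12+0.00j, 0.14-0.50j, 0.14+0.50j, -0.64+0.00j], [(-0.46+0j), 0.31+0.01j, (0.31-0.01j), (0.2+0j)]]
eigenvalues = [(-2.27+0j), (0.75+1.62j), (0.75-1.62j), (-0.02+0j)]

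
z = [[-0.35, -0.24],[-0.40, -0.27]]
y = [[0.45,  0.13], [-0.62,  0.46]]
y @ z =[[-0.21, -0.14],[0.03, 0.02]]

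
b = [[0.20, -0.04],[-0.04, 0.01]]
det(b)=0.000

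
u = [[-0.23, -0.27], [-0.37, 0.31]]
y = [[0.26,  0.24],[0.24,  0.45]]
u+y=[[0.03, -0.03], [-0.13, 0.76]]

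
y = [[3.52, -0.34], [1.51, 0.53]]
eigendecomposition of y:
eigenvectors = [[0.88, 0.12], [0.47, 0.99]]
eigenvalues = [3.34, 0.71]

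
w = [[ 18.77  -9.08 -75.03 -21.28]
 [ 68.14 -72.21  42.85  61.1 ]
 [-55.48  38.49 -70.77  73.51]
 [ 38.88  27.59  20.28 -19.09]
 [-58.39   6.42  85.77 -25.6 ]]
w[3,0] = 38.88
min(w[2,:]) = -70.77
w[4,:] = [-58.39, 6.42, 85.77, -25.6]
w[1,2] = 42.85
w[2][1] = 38.49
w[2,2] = -70.77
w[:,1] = [-9.08, -72.21, 38.49, 27.59, 6.42]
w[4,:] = [-58.39, 6.42, 85.77, -25.6]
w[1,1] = -72.21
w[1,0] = 68.14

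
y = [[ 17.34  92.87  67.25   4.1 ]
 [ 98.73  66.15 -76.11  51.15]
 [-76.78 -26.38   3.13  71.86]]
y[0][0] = 17.34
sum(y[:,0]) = 39.290000000000006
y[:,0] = [17.34, 98.73, -76.78]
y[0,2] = 67.25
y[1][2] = -76.11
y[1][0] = 98.73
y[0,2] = 67.25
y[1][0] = 98.73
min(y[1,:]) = -76.11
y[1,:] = [98.73, 66.15, -76.11, 51.15]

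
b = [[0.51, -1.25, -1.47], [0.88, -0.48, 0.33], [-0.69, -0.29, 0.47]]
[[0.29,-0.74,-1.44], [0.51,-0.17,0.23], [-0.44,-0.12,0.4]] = b@ [[0.61,0.04,-0.02], [0.04,0.49,0.10], [-0.02,0.10,0.89]]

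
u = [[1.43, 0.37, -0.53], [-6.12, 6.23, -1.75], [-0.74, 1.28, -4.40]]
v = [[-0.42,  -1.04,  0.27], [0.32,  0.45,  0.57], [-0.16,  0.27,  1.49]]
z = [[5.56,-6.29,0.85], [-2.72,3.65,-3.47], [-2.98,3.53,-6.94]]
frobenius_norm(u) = 10.17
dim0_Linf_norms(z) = [5.56, 6.29, 6.94]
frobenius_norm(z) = 13.17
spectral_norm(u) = 9.27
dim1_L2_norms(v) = [1.15, 0.79, 1.52]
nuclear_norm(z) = 17.53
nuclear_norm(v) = 3.09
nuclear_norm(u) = 14.45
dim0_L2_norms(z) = [6.87, 8.08, 7.81]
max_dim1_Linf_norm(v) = 1.49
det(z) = -17.96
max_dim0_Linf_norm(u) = 6.23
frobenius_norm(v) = 2.07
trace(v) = 1.52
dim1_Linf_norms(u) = [1.43, 6.23, 4.4]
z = v @ u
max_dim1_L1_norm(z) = 13.45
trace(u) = 3.26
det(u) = -43.77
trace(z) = 2.27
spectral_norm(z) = 12.14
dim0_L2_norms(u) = [6.33, 6.37, 4.76]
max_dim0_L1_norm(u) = 8.29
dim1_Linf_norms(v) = [1.04, 0.57, 1.49]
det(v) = 0.42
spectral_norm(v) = 1.65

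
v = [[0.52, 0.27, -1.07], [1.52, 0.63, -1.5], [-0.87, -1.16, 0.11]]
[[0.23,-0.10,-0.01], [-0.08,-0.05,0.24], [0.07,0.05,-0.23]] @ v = [[-0.02, 0.01, -0.1], [-0.33, -0.33, 0.19], [0.31, 0.32, -0.18]]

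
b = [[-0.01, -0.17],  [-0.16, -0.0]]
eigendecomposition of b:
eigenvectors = [[-0.73, 0.71],  [-0.69, -0.71]]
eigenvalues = [-0.17, 0.16]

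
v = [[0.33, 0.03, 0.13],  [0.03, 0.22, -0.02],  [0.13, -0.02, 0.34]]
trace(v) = 0.89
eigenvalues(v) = [0.47, 0.18, 0.25]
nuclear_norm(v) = 0.89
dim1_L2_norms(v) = [0.36, 0.22, 0.36]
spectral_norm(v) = 0.47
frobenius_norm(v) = 0.56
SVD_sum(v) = [[0.23, 0.01, 0.23],[0.01, 0.00, 0.01],[0.23, 0.01, 0.24]] + [[0.05, 0.08, -0.05], [0.08, 0.15, -0.09], [-0.05, -0.09, 0.05]] + [[0.06, -0.06, -0.05], [-0.06, 0.07, 0.06], [-0.05, 0.06, 0.05]]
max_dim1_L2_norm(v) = 0.36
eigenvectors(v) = [[-0.7, -0.57, -0.44], [-0.03, 0.63, -0.78], [-0.72, 0.53, 0.45]]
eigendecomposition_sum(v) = [[0.23, 0.01, 0.23], [0.01, 0.00, 0.01], [0.23, 0.01, 0.24]] + [[0.06,-0.06,-0.05], [-0.06,0.07,0.06], [-0.05,0.06,0.05]] + [[0.05, 0.08, -0.05], [0.08, 0.15, -0.09], [-0.05, -0.09, 0.05]]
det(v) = 0.02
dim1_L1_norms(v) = [0.49, 0.27, 0.49]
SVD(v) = [[-0.7, -0.44, -0.57], [-0.03, -0.78, 0.63], [-0.72, 0.45, 0.53]] @ diag([0.46526596008225835, 0.24861673758750516, 0.1761173023302366]) @ [[-0.70, -0.03, -0.72], [-0.44, -0.78, 0.45], [-0.57, 0.63, 0.53]]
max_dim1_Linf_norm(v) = 0.34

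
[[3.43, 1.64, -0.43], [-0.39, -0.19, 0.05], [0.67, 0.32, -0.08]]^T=[[3.43, -0.39, 0.67], [1.64, -0.19, 0.32], [-0.43, 0.05, -0.08]]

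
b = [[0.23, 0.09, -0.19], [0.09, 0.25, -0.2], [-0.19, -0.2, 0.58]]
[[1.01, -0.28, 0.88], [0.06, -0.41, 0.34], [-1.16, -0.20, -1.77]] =b@[[4.14, -1.71, 2.07], [-2.44, -2.40, -1.79], [-1.48, -1.74, -2.99]]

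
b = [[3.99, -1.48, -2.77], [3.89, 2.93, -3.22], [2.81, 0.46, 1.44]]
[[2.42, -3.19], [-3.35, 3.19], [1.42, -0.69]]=b@[[0.47, -0.39], [-1.25, 1.42], [0.47, -0.17]]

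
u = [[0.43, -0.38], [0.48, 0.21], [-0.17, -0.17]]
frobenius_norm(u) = 0.81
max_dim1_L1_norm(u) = 0.81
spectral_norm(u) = 0.67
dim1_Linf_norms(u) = [0.43, 0.48, 0.17]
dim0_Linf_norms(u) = [0.48, 0.38]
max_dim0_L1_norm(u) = 1.08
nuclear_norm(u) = 1.13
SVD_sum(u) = [[0.48, -0.07], [0.44, -0.06], [-0.14, 0.02]] + [[-0.05, -0.31], [0.04, 0.27], [-0.03, -0.19]]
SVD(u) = [[-0.72, 0.68], [-0.66, -0.6], [0.21, 0.42]] @ diag([0.670150372338614, 0.46097557251379073]) @ [[-0.99,0.14], [-0.14,-0.99]]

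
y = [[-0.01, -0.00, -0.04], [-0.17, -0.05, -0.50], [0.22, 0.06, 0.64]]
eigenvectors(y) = [[0.05, 0.87, -0.44], [0.61, 0.36, 0.89], [-0.79, -0.34, 0.07]]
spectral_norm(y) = 0.86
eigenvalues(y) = [0.58, 0.01, -0.0]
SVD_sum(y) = [[-0.01, -0.0, -0.04], [-0.17, -0.05, -0.50], [0.22, 0.06, 0.64]] + [[0.00, 0.0, -0.00], [-0.00, -0.0, 0.0], [-0.0, -0.0, 0.00]] + [[0.00, -0.00, -0.00], [0.00, -0.0, -0.00], [0.0, -0.0, -0.0]]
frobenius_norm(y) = 0.86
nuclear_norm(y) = 0.87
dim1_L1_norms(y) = [0.05, 0.72, 0.92]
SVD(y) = [[-0.05, 0.97, 0.23], [-0.61, -0.21, 0.76], [0.79, -0.10, 0.61]] @ diag([0.8629402203256813, 0.005197997570046421, 0.0026752505538607425]) @ [[0.32, 0.09, 0.94], [0.54, 0.8, -0.26], [0.78, -0.59, -0.21]]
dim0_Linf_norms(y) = [0.22, 0.06, 0.64]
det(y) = -0.00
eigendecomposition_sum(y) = [[-0.02, -0.00, -0.04],  [-0.17, -0.05, -0.5],  [0.22, 0.06, 0.64]] + [[0.01, 0.0, 0.00], [0.0, 0.00, 0.0], [-0.0, -0.0, -0.0]] + [[-0.00, 0.0, 0.0], [0.0, -0.0, -0.00], [0.0, -0.0, -0.00]]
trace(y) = 0.58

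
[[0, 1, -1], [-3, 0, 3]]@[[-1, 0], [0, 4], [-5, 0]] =[[5, 4], [-12, 0]]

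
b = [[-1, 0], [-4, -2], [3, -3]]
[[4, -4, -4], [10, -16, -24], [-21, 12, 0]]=b @ [[-4, 4, 4], [3, 0, 4]]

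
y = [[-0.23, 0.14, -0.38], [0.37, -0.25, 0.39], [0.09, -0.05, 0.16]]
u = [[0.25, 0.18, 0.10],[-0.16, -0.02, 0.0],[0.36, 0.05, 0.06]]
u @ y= [[0.02, -0.01, -0.01], [0.03, -0.02, 0.05], [-0.06, 0.03, -0.11]]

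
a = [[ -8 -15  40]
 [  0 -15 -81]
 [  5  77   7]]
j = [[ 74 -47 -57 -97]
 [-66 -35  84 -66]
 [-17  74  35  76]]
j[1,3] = -66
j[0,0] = 74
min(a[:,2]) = -81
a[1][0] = 0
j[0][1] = -47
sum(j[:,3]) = -87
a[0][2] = 40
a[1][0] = 0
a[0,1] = -15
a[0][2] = 40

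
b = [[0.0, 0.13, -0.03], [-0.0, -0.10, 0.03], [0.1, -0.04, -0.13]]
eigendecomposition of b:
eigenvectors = [[(-0.82+0j), -0.07-0.42j, -0.07+0.42j], [(-0.16+0j), 0.09+0.35j, 0.09-0.35j], [(-0.56+0j), (-0.83+0j), -0.83-0.00j]]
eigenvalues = [0j, (-0.12+0.07j), (-0.12-0.07j)]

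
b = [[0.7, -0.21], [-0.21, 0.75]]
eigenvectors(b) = [[-0.75,0.66], [-0.66,-0.75]]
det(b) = 0.48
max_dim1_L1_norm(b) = 0.96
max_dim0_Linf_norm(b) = 0.75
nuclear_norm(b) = 1.45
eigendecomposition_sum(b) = [[0.29, 0.25], [0.25, 0.23]] + [[0.41, -0.46], [-0.46, 0.52]]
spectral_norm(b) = 0.94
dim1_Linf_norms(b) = [0.7, 0.75]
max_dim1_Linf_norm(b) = 0.75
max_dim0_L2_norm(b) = 0.78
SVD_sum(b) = [[0.41, -0.46], [-0.46, 0.52]] + [[0.29, 0.25], [0.25, 0.23]]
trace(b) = 1.45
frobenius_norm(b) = 1.07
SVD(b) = [[-0.66,0.75], [0.75,0.66]] @ diag([0.936482859825566, 0.513517140174434]) @ [[-0.66, 0.75],[0.75, 0.66]]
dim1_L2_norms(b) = [0.73, 0.78]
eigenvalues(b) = [0.51, 0.94]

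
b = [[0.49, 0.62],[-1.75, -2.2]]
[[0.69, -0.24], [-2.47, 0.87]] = b @ [[0.67,0.07],[0.59,-0.45]]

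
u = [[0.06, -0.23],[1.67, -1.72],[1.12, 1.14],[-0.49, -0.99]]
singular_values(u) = [2.45, 1.89]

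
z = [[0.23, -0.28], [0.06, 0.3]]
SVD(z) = [[-0.79,  0.61], [0.61,  0.79]] @ diag([0.43027519363477523, 0.19940726602247136]) @ [[-0.34, 0.94],[0.94, 0.34]]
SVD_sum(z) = [[0.12, -0.32], [-0.09, 0.25]] + [[0.11,0.04], [0.15,0.05]]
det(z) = 0.09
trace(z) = 0.53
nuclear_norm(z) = 0.63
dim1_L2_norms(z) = [0.36, 0.31]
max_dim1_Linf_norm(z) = 0.3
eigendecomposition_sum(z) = [[(0.12+0.1j), -0.14+0.30j], [0.03-0.06j, (0.15+0.03j)]] + [[0.12-0.10j, -0.14-0.30j], [0.03+0.06j, (0.15-0.03j)]]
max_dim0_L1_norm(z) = 0.58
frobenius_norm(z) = 0.47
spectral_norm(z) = 0.43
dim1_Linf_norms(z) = [0.28, 0.3]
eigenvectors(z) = [[(0.91+0j), (0.91-0j)], [(-0.11-0.4j), -0.11+0.40j]]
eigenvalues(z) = [(0.26+0.12j), (0.26-0.12j)]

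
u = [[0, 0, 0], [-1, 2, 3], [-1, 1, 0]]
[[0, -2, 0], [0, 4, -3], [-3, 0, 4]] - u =[[0, -2, 0], [1, 2, -6], [-2, -1, 4]]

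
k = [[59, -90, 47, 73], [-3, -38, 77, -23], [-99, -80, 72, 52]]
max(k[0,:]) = 73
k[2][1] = -80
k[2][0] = -99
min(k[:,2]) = 47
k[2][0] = -99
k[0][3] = 73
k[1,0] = -3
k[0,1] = -90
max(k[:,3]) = 73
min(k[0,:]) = -90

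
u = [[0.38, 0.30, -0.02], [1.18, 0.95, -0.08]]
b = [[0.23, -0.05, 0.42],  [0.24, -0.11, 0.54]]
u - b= [[0.15, 0.35, -0.44], [0.94, 1.06, -0.62]]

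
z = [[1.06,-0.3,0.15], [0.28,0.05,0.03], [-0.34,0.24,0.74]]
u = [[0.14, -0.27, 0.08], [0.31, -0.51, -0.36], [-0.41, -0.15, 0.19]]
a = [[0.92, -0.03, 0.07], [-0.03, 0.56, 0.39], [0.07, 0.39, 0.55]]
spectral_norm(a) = 0.97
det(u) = -0.07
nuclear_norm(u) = 1.40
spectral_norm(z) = 1.20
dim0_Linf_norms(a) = [0.92, 0.56, 0.55]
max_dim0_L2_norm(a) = 0.92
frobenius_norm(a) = 1.33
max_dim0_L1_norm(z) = 1.68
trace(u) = -0.18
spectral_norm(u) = 0.76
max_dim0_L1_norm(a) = 1.02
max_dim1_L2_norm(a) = 0.92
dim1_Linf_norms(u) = [0.27, 0.51, 0.41]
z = a + u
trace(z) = 1.85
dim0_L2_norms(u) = [0.53, 0.6, 0.41]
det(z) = 0.11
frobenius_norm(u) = 0.90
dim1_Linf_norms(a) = [0.92, 0.56, 0.55]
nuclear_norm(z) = 2.08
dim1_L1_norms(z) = [1.51, 0.36, 1.32]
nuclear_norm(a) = 2.03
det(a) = 0.14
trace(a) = 2.03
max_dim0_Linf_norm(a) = 0.92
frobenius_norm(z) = 1.43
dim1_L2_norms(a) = [0.92, 0.68, 0.68]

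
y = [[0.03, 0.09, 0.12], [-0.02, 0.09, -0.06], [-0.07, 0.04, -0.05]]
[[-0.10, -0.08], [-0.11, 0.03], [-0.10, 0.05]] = y @ [[0.91, -0.34], [-1.12, -0.08], [-0.22, -0.51]]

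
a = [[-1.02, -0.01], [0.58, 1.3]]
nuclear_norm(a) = 2.39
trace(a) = 0.28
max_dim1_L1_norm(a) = 1.88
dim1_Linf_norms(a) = [1.02, 1.3]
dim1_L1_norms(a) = [1.03, 1.88]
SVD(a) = [[-0.43, 0.90], [0.9, 0.43]] @ diag([1.5210326397708867, 0.8679629650806585]) @ [[0.63, 0.77], [-0.77, 0.63]]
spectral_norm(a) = 1.52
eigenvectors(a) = [[-0.97,0.0], [0.24,-1.00]]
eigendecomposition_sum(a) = [[-1.02, -0.0], [0.25, 0.0]] + [[-0.0, -0.01], [0.33, 1.30]]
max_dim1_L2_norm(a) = 1.42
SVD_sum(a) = [[-0.41, -0.51], [0.87, 1.06]] + [[-0.61, 0.5], [-0.29, 0.24]]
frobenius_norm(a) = 1.75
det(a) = -1.32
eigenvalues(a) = [-1.02, 1.3]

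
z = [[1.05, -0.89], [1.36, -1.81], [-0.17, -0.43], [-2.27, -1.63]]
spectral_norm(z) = 2.87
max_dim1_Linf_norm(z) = 2.27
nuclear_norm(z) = 5.48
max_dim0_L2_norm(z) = 2.85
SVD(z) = [[-0.27, -0.44], [-0.28, -0.81], [0.1, -0.14], [0.92, -0.36]] @ diag([2.870672321972551, 2.6082830405960014]) @ [[-0.96,-0.27], [-0.27,0.96]]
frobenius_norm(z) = 3.88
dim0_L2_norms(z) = [2.85, 2.63]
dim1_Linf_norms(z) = [1.05, 1.81, 0.43, 2.27]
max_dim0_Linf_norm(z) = 2.27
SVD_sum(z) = [[0.74, 0.21],[0.78, 0.22],[-0.27, -0.08],[-2.53, -0.72]] + [[0.31,-1.1], [0.58,-2.03], [0.1,-0.35], [0.26,-0.91]]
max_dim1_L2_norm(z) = 2.79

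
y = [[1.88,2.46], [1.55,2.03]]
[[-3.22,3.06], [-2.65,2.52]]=y @ [[-0.01, 1.72], [-1.3, -0.07]]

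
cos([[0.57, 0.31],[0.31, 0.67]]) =[[0.80,-0.18], [-0.18,0.75]]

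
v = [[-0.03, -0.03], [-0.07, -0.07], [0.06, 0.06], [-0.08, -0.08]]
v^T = [[-0.03, -0.07, 0.06, -0.08], [-0.03, -0.07, 0.06, -0.08]]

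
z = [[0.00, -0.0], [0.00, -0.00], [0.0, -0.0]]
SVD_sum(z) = [[0.0, 0.00],[0.0, 0.0],[0.00, 0.00]] + [[-0.00, -0.0], [-0.0, -0.0], [-0.0, -0.00]]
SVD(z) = [[1.00, 0.00], [0.00, 1.0], [0.00, 0.00]] @ diag([0.0, -0.0]) @ [[1.00, 0.00], [0.0, 1.00]]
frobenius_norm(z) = 0.00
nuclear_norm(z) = 0.00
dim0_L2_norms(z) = [0.0, 0.0]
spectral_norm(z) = 0.00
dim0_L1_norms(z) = [0.0, 0.0]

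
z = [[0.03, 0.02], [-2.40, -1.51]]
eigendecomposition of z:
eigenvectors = [[0.53,-0.01], [-0.85,1.0]]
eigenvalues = [-0.0, -1.48]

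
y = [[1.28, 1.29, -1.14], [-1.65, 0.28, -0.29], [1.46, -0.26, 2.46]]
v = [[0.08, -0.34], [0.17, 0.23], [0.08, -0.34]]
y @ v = [[0.23, 0.25], [-0.11, 0.72], [0.27, -1.39]]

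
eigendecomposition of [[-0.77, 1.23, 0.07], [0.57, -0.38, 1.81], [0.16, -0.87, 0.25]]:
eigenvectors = [[(-0.96+0j), (-0.41+0.45j), (-0.41-0.45j)],[(0.17+0j), (-0.63+0j), -0.63-0.00j],[(0.24+0j), (-0.02-0.49j), -0.02+0.49j]]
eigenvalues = [(-1.01+0j), (0.06+0.99j), (0.06-0.99j)]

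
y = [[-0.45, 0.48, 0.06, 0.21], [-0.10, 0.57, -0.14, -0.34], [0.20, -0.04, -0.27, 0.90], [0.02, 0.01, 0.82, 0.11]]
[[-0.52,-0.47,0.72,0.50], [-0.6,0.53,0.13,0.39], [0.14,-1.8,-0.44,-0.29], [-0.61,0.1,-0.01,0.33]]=y@[[-0.36, 0.10, -1.76, -0.4], [-1.32, -0.10, -0.12, 0.66], [-0.71, 0.38, 0.04, 0.41], [-0.04, -1.91, -0.09, -0.08]]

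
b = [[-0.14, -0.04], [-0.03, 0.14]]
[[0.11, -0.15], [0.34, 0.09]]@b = [[-0.01,-0.03], [-0.05,-0.00]]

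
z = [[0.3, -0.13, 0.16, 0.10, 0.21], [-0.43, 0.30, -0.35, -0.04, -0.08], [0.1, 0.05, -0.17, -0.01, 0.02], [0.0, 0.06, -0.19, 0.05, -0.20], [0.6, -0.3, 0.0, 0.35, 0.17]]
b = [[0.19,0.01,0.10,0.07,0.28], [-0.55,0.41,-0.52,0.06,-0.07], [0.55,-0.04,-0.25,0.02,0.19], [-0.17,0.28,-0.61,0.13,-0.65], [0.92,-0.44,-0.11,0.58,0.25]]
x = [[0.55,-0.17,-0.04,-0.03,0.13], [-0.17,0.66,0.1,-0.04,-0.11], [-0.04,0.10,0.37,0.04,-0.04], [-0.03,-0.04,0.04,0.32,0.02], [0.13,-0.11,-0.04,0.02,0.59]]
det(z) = -0.00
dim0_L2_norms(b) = [1.23, 0.66, 0.85, 0.6, 0.78]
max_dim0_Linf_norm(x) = 0.66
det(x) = 0.02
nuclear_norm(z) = 1.84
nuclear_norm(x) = 2.49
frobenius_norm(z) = 1.15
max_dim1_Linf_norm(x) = 0.66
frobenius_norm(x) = 1.22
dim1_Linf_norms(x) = [0.55, 0.66, 0.37, 0.32, 0.59]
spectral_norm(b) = 1.53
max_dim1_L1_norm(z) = 1.42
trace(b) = 0.73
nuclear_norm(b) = 3.41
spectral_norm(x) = 0.90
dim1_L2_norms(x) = [0.59, 0.7, 0.39, 0.33, 0.62]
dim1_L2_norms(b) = [0.36, 0.87, 0.63, 0.96, 1.2]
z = x @ b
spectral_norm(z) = 1.03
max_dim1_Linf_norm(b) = 0.92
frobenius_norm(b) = 1.91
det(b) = -0.02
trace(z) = 0.65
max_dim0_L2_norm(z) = 0.8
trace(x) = 2.49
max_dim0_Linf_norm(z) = 0.6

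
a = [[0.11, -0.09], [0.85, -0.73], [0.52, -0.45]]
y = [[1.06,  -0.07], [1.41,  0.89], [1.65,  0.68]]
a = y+[[-0.95,-0.02], [-0.56,-1.62], [-1.13,-1.13]]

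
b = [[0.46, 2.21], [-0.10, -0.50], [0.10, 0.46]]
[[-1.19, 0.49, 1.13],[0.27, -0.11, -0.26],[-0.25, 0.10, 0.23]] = b @ [[-0.47, -0.42, -0.37], [-0.44, 0.31, 0.59]]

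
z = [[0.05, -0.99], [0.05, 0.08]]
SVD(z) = [[-1.00, 0.08], [0.08, 1.00]] @ diag([0.9942860544214649, 0.05380745285734648]) @ [[-0.05, 1.00], [1.00, 0.05]]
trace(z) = 0.13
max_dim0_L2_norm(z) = 0.99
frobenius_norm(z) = 1.00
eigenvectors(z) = [[(0.98+0j),(0.98-0j)], [-0.01-0.22j,-0.01+0.22j]]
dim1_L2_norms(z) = [0.99, 0.09]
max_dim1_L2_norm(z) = 0.99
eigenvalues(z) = [(0.06+0.22j), (0.06-0.22j)]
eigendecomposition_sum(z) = [[0.03+0.11j,-0.49+0.14j], [(0.02-0.01j),0.04+0.11j]] + [[0.03-0.11j, (-0.49-0.14j)], [(0.02+0.01j), (0.04-0.11j)]]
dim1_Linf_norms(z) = [0.99, 0.08]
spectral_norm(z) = 0.99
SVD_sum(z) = [[0.05,-0.99], [-0.0,0.08]] + [[0.00, 0.0], [0.05, 0.00]]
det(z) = 0.05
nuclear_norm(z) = 1.05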